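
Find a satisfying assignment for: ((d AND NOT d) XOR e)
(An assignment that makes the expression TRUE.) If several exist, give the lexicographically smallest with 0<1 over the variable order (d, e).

d=0, e=1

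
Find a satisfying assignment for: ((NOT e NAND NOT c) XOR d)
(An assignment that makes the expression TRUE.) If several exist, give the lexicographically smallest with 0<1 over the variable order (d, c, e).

d=0, c=0, e=1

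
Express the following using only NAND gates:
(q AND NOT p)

((q NAND (p NAND p)) NAND (q NAND (p NAND p)))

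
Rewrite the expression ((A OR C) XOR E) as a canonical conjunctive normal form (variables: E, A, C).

(E OR A OR C) AND (NOT E OR A OR NOT C) AND (NOT E OR NOT A OR C) AND (NOT E OR NOT A OR NOT C)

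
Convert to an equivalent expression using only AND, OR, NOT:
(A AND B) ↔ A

((A AND B) AND A) OR (NOT (A AND B) AND NOT A)
(Biconditional = both true or both false)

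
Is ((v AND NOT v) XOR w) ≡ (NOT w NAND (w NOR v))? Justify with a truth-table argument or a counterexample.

No. Counterexample: with w=0, v=1, Expression 1 = 0 but Expression 2 = 1.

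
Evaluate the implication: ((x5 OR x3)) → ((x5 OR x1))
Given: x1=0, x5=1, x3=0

Antecedent ((x5 OR x3)) = 1; consequent ((x5 OR x1)) = 1.
1 → 1 = 1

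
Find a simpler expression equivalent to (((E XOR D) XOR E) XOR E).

By XOR self-cancellation ((E XOR v) XOR v = E):
= (E XOR D)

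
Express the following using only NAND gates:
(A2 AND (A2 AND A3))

((A2 NAND ((A2 NAND A3) NAND (A2 NAND A3))) NAND (A2 NAND ((A2 NAND A3) NAND (A2 NAND A3))))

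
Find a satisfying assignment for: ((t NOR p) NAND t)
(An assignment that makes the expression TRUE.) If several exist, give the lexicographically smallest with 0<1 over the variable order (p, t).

p=0, t=0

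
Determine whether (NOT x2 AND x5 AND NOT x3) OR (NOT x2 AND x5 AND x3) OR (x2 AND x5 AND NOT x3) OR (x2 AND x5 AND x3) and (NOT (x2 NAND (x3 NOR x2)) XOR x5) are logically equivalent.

Yes, they are equivalent — the two output columns agree on all 8 assignments:
x2 | x5 | x3 | Expression 1 | Expression 2
------------------------------------------
0 | 0 | 0 | 0 | 0
0 | 0 | 1 | 0 | 0
0 | 1 | 0 | 1 | 1
0 | 1 | 1 | 1 | 1
1 | 0 | 0 | 0 | 0
1 | 0 | 1 | 0 | 0
1 | 1 | 0 | 1 | 1
1 | 1 | 1 | 1 | 1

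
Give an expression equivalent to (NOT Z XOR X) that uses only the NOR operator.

(((((Z NOR Z) NOR X) NOR ((Z NOR Z) NOR X)) NOR (((Z NOR Z) NOR X) NOR ((Z NOR Z) NOR X))) NOR (((((Z NOR Z) NOR (Z NOR Z)) NOR (X NOR X)) NOR (((Z NOR Z) NOR (Z NOR Z)) NOR (X NOR X))) NOR ((((Z NOR Z) NOR (Z NOR Z)) NOR (X NOR X)) NOR (((Z NOR Z) NOR (Z NOR Z)) NOR (X NOR X)))))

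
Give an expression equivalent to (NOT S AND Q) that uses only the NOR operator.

(((S NOR S) NOR (S NOR S)) NOR (Q NOR Q))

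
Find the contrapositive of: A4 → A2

Contrapositive: NOT A2 → NOT A4
Note: A statement and its contrapositive are logically equivalent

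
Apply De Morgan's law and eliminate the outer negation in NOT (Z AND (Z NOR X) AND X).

NOT Z OR NOT (Z NOR X) OR NOT X
De Morgan's: NOT(AND of terms) = OR of negations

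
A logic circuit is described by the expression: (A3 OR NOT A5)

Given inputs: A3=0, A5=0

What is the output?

Substituting: (0 OR NOT 0)
= 1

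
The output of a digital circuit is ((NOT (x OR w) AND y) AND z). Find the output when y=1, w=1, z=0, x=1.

Substituting: ((NOT (1 OR 1) AND 1) AND 0)
= 0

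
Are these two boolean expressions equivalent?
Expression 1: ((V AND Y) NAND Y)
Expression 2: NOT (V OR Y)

No. Counterexample: with Y=0, V=1, Expression 1 = 1 but Expression 2 = 0.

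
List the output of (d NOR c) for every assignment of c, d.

c | d | Output
--------------
0 | 0 | 1
0 | 1 | 0
1 | 0 | 0
1 | 1 | 0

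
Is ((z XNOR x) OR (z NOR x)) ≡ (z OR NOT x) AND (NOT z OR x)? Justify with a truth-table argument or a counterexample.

Yes, they are equivalent — the two output columns agree on all 4 assignments:
z | x | Expression 1 | Expression 2
-----------------------------------
0 | 0 | 1 | 1
0 | 1 | 0 | 0
1 | 0 | 0 | 0
1 | 1 | 1 | 1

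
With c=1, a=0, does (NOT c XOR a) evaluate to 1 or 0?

Substituting: (NOT 1 XOR 0)
= 0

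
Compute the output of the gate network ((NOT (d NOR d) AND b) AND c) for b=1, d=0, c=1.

Substituting: ((NOT (0 NOR 0) AND 1) AND 1)
= 0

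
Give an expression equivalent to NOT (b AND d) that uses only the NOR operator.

(((b NOR b) NOR (d NOR d)) NOR ((b NOR b) NOR (d NOR d)))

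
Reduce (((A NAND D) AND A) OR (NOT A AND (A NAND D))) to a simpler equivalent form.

By distribution ((E AND v) OR (E AND NOT v) = E):
= (A NAND D)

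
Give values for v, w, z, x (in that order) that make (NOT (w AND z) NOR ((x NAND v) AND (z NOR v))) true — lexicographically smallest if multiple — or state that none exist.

v=0, w=1, z=1, x=0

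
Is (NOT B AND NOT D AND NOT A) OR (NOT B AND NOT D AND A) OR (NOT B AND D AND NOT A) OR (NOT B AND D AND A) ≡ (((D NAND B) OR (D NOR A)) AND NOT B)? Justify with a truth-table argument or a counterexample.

Yes, they are equivalent — the two output columns agree on all 8 assignments:
B | D | A | Expression 1 | Expression 2
---------------------------------------
0 | 0 | 0 | 1 | 1
0 | 0 | 1 | 1 | 1
0 | 1 | 0 | 1 | 1
0 | 1 | 1 | 1 | 1
1 | 0 | 0 | 0 | 0
1 | 0 | 1 | 0 | 0
1 | 1 | 0 | 0 | 0
1 | 1 | 1 | 0 | 0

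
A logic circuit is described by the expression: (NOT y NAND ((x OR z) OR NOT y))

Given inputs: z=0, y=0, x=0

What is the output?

Substituting: (NOT 0 NAND ((0 OR 0) OR NOT 0))
= 0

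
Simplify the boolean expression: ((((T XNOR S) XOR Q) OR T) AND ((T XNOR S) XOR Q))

By absorption (E AND (E OR v) = E):
= ((T XNOR S) XOR Q)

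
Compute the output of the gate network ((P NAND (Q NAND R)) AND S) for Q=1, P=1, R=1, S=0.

Substituting: ((1 NAND (1 NAND 1)) AND 0)
= 0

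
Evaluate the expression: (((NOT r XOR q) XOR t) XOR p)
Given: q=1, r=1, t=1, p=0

Substituting: (((NOT 1 XOR 1) XOR 1) XOR 0)
= 0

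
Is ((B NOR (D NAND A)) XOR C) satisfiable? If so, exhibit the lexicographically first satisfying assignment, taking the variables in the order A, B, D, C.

A=0, B=0, D=0, C=1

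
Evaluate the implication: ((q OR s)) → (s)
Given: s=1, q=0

Antecedent ((q OR s)) = 1; consequent (s) = 1.
1 → 1 = 1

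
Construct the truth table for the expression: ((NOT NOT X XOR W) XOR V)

W | X | V | Output
------------------
0 | 0 | 0 | 0
0 | 0 | 1 | 1
0 | 1 | 0 | 1
0 | 1 | 1 | 0
1 | 0 | 0 | 1
1 | 0 | 1 | 0
1 | 1 | 0 | 0
1 | 1 | 1 | 1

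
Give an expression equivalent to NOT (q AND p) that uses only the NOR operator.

(((q NOR q) NOR (p NOR p)) NOR ((q NOR q) NOR (p NOR p)))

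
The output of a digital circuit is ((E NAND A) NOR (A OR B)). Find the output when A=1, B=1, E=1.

Substituting: ((1 NAND 1) NOR (1 OR 1))
= 0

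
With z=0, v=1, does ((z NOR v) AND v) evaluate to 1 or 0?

Substituting: ((0 NOR 1) AND 1)
= 0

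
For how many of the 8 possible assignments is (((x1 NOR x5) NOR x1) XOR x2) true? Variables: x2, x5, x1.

Satisfying assignments: (0,1,0), (1,0,0), (1,0,1), (1,1,1)
Count: 4 out of 8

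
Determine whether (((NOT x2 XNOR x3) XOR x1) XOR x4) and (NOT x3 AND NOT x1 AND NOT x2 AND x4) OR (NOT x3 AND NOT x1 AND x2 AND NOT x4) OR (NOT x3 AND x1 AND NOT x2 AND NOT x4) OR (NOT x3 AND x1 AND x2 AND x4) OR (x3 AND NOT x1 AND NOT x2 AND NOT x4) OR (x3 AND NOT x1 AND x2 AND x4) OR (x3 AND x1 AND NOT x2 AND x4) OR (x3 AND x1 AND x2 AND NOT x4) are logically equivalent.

Yes, they are equivalent — the two output columns agree on all 16 assignments:
x3 | x1 | x2 | x4 | Expression 1 | Expression 2
-----------------------------------------------
0 | 0 | 0 | 0 | 0 | 0
0 | 0 | 0 | 1 | 1 | 1
0 | 0 | 1 | 0 | 1 | 1
0 | 0 | 1 | 1 | 0 | 0
0 | 1 | 0 | 0 | 1 | 1
0 | 1 | 0 | 1 | 0 | 0
0 | 1 | 1 | 0 | 0 | 0
0 | 1 | 1 | 1 | 1 | 1
1 | 0 | 0 | 0 | 1 | 1
1 | 0 | 0 | 1 | 0 | 0
1 | 0 | 1 | 0 | 0 | 0
1 | 0 | 1 | 1 | 1 | 1
1 | 1 | 0 | 0 | 0 | 0
1 | 1 | 0 | 1 | 1 | 1
1 | 1 | 1 | 0 | 1 | 1
1 | 1 | 1 | 1 | 0 | 0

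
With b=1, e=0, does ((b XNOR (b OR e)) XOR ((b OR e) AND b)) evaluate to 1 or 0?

Substituting: ((1 XNOR (1 OR 0)) XOR ((1 OR 0) AND 1))
= 0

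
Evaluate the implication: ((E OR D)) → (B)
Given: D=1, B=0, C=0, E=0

Antecedent ((E OR D)) = 1; consequent (B) = 0.
1 → 0 = 0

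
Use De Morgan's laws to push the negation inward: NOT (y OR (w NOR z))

NOT y AND NOT (w NOR z)
De Morgan's: NOT(OR of terms) = AND of negations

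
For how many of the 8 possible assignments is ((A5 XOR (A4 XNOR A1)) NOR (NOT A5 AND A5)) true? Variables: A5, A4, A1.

Satisfying assignments: (0,0,1), (0,1,0), (1,0,0), (1,1,1)
Count: 4 out of 8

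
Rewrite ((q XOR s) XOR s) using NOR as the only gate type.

((((((((q NOR s) NOR (q NOR s)) NOR ((q NOR s) NOR (q NOR s))) NOR ((((q NOR q) NOR (s NOR s)) NOR ((q NOR q) NOR (s NOR s))) NOR (((q NOR q) NOR (s NOR s)) NOR ((q NOR q) NOR (s NOR s))))) NOR s) NOR (((((q NOR s) NOR (q NOR s)) NOR ((q NOR s) NOR (q NOR s))) NOR ((((q NOR q) NOR (s NOR s)) NOR ((q NOR q) NOR (s NOR s))) NOR (((q NOR q) NOR (s NOR s)) NOR ((q NOR q) NOR (s NOR s))))) NOR s)) NOR ((((((q NOR s) NOR (q NOR s)) NOR ((q NOR s) NOR (q NOR s))) NOR ((((q NOR q) NOR (s NOR s)) NOR ((q NOR q) NOR (s NOR s))) NOR (((q NOR q) NOR (s NOR s)) NOR ((q NOR q) NOR (s NOR s))))) NOR s) NOR (((((q NOR s) NOR (q NOR s)) NOR ((q NOR s) NOR (q NOR s))) NOR ((((q NOR q) NOR (s NOR s)) NOR ((q NOR q) NOR (s NOR s))) NOR (((q NOR q) NOR (s NOR s)) NOR ((q NOR q) NOR (s NOR s))))) NOR s))) NOR ((((((((q NOR s) NOR (q NOR s)) NOR ((q NOR s) NOR (q NOR s))) NOR ((((q NOR q) NOR (s NOR s)) NOR ((q NOR q) NOR (s NOR s))) NOR (((q NOR q) NOR (s NOR s)) NOR ((q NOR q) NOR (s NOR s))))) NOR ((((q NOR s) NOR (q NOR s)) NOR ((q NOR s) NOR (q NOR s))) NOR ((((q NOR q) NOR (s NOR s)) NOR ((q NOR q) NOR (s NOR s))) NOR (((q NOR q) NOR (s NOR s)) NOR ((q NOR q) NOR (s NOR s)))))) NOR (s NOR s)) NOR ((((((q NOR s) NOR (q NOR s)) NOR ((q NOR s) NOR (q NOR s))) NOR ((((q NOR q) NOR (s NOR s)) NOR ((q NOR q) NOR (s NOR s))) NOR (((q NOR q) NOR (s NOR s)) NOR ((q NOR q) NOR (s NOR s))))) NOR ((((q NOR s) NOR (q NOR s)) NOR ((q NOR s) NOR (q NOR s))) NOR ((((q NOR q) NOR (s NOR s)) NOR ((q NOR q) NOR (s NOR s))) NOR (((q NOR q) NOR (s NOR s)) NOR ((q NOR q) NOR (s NOR s)))))) NOR (s NOR s))) NOR (((((((q NOR s) NOR (q NOR s)) NOR ((q NOR s) NOR (q NOR s))) NOR ((((q NOR q) NOR (s NOR s)) NOR ((q NOR q) NOR (s NOR s))) NOR (((q NOR q) NOR (s NOR s)) NOR ((q NOR q) NOR (s NOR s))))) NOR ((((q NOR s) NOR (q NOR s)) NOR ((q NOR s) NOR (q NOR s))) NOR ((((q NOR q) NOR (s NOR s)) NOR ((q NOR q) NOR (s NOR s))) NOR (((q NOR q) NOR (s NOR s)) NOR ((q NOR q) NOR (s NOR s)))))) NOR (s NOR s)) NOR ((((((q NOR s) NOR (q NOR s)) NOR ((q NOR s) NOR (q NOR s))) NOR ((((q NOR q) NOR (s NOR s)) NOR ((q NOR q) NOR (s NOR s))) NOR (((q NOR q) NOR (s NOR s)) NOR ((q NOR q) NOR (s NOR s))))) NOR ((((q NOR s) NOR (q NOR s)) NOR ((q NOR s) NOR (q NOR s))) NOR ((((q NOR q) NOR (s NOR s)) NOR ((q NOR q) NOR (s NOR s))) NOR (((q NOR q) NOR (s NOR s)) NOR ((q NOR q) NOR (s NOR s)))))) NOR (s NOR s)))))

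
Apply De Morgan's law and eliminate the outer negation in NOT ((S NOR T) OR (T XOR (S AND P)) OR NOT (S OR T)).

NOT (S NOR T) AND NOT (T XOR (S AND P)) AND (S OR T)
De Morgan's: NOT(OR of terms) = AND of negations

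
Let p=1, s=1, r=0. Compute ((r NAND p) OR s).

Substituting: ((0 NAND 1) OR 1)
= 1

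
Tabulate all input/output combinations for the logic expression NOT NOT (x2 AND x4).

x4 | x2 | Output
----------------
0 | 0 | 0
0 | 1 | 0
1 | 0 | 0
1 | 1 | 1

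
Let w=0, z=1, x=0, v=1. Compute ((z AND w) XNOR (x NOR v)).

Substituting: ((1 AND 0) XNOR (0 NOR 1))
= 1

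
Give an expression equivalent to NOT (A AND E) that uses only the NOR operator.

(((A NOR A) NOR (E NOR E)) NOR ((A NOR A) NOR (E NOR E)))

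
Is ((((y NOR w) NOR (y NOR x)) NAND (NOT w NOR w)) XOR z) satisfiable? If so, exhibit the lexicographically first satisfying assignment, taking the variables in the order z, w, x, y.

z=0, w=0, x=0, y=0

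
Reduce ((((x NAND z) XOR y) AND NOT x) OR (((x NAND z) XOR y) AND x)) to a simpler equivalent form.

By distribution ((E AND v) OR (E AND NOT v) = E):
= ((x NAND z) XOR y)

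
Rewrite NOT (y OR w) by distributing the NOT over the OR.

NOT y AND NOT w
De Morgan's: NOT(OR of terms) = AND of negations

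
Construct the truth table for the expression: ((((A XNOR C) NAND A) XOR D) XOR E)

D | C | A | E | Output
----------------------
0 | 0 | 0 | 0 | 1
0 | 0 | 0 | 1 | 0
0 | 0 | 1 | 0 | 1
0 | 0 | 1 | 1 | 0
0 | 1 | 0 | 0 | 1
0 | 1 | 0 | 1 | 0
0 | 1 | 1 | 0 | 0
0 | 1 | 1 | 1 | 1
1 | 0 | 0 | 0 | 0
1 | 0 | 0 | 1 | 1
1 | 0 | 1 | 0 | 0
1 | 0 | 1 | 1 | 1
1 | 1 | 0 | 0 | 0
1 | 1 | 0 | 1 | 1
1 | 1 | 1 | 0 | 1
1 | 1 | 1 | 1 | 0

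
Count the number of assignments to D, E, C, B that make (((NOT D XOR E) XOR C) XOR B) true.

Satisfying assignments: (0,0,0,0), (0,0,1,1), (0,1,0,1), (0,1,1,0), (1,0,0,1), (1,0,1,0), (1,1,0,0), (1,1,1,1)
Count: 8 out of 16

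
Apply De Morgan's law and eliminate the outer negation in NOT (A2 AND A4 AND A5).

NOT A2 OR NOT A4 OR NOT A5
De Morgan's: NOT(AND of terms) = OR of negations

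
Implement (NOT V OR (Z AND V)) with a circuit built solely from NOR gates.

(((V NOR V) NOR ((Z NOR Z) NOR (V NOR V))) NOR ((V NOR V) NOR ((Z NOR Z) NOR (V NOR V))))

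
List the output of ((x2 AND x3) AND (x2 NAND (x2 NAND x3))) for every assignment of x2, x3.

x2 | x3 | Output
----------------
0 | 0 | 0
0 | 1 | 0
1 | 0 | 0
1 | 1 | 1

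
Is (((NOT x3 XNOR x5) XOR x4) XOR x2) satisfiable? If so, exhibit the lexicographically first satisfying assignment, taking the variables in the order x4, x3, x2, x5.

x4=0, x3=0, x2=0, x5=1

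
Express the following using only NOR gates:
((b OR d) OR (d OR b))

((((b NOR d) NOR (b NOR d)) NOR ((d NOR b) NOR (d NOR b))) NOR (((b NOR d) NOR (b NOR d)) NOR ((d NOR b) NOR (d NOR b))))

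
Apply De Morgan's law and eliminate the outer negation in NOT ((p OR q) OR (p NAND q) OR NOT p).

NOT (p OR q) AND NOT (p NAND q) AND p
De Morgan's: NOT(OR of terms) = AND of negations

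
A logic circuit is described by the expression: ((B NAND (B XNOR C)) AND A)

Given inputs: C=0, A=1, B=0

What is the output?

Substituting: ((0 NAND (0 XNOR 0)) AND 1)
= 1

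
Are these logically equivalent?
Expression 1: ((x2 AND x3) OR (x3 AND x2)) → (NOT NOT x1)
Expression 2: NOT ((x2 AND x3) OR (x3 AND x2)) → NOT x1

No, Inverse is not equivalent to original (counterexample: x3=0, x1=1, x2=0)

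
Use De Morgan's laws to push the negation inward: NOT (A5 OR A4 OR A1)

NOT A5 AND NOT A4 AND NOT A1
De Morgan's: NOT(OR of terms) = AND of negations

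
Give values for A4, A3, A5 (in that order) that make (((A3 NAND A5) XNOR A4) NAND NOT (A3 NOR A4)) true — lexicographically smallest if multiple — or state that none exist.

A4=0, A3=0, A5=0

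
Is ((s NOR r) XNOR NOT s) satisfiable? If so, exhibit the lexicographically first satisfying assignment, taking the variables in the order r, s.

r=0, s=0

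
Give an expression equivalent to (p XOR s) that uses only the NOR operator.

((((p NOR s) NOR (p NOR s)) NOR ((p NOR s) NOR (p NOR s))) NOR ((((p NOR p) NOR (s NOR s)) NOR ((p NOR p) NOR (s NOR s))) NOR (((p NOR p) NOR (s NOR s)) NOR ((p NOR p) NOR (s NOR s)))))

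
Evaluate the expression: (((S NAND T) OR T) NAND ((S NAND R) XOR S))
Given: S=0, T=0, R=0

Substituting: (((0 NAND 0) OR 0) NAND ((0 NAND 0) XOR 0))
= 0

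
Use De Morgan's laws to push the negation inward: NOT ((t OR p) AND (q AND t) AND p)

NOT (t OR p) OR NOT (q AND t) OR NOT p
De Morgan's: NOT(AND of terms) = OR of negations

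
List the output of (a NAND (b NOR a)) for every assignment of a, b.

a | b | Output
--------------
0 | 0 | 1
0 | 1 | 1
1 | 0 | 1
1 | 1 | 1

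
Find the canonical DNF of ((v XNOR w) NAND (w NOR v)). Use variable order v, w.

(NOT v AND w) OR (v AND NOT w) OR (v AND w)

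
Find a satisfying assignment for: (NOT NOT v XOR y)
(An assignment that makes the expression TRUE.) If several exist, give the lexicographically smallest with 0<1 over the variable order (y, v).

y=0, v=1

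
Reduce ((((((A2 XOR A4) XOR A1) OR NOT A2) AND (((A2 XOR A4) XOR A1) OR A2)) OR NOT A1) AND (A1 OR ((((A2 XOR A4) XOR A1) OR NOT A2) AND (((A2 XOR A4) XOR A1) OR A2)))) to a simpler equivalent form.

By distribution ((E OR v) AND (E OR NOT v) = E) then distribution ((E OR v) AND (E OR NOT v) = E):
= ((A2 XOR A4) XOR A1)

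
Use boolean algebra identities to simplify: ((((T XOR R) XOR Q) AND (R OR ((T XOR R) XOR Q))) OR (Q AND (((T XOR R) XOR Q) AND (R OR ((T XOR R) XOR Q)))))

By absorption (E OR (E AND v) = E) then absorption (E AND (E OR v) = E):
= ((T XOR R) XOR Q)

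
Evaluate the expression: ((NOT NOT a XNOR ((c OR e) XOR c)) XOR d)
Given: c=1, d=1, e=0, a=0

Substituting: ((NOT NOT 0 XNOR ((1 OR 0) XOR 1)) XOR 1)
= 0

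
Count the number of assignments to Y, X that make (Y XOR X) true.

Satisfying assignments: (0,1), (1,0)
Count: 2 out of 4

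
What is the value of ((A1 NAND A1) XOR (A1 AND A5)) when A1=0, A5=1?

Substituting: ((0 NAND 0) XOR (0 AND 1))
= 1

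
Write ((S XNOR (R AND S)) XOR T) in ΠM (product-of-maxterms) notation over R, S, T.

ΠM(1, 2, 5, 7) = (R OR S OR NOT T) AND (R OR NOT S OR T) AND (NOT R OR S OR NOT T) AND (NOT R OR NOT S OR NOT T)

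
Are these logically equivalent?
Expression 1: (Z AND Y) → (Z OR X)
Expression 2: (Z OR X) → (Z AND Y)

No, Converse is not equivalent to original (counterexample: Y=0, Z=0, X=1)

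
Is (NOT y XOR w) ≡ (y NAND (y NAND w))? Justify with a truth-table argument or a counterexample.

No. Counterexample: with w=1, y=0, Expression 1 = 0 but Expression 2 = 1.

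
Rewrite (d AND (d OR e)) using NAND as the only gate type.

((d NAND ((d NAND d) NAND (e NAND e))) NAND (d NAND ((d NAND d) NAND (e NAND e))))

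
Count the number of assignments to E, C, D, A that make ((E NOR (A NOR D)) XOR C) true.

Satisfying assignments: (0,0,0,1), (0,0,1,0), (0,0,1,1), (0,1,0,0), (1,1,0,0), (1,1,0,1), (1,1,1,0), (1,1,1,1)
Count: 8 out of 16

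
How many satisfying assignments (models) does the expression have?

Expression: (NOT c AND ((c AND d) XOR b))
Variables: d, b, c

Satisfying assignments: (0,1,0), (1,1,0)
Count: 2 out of 8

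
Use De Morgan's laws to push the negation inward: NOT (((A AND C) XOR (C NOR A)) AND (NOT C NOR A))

NOT ((A AND C) XOR (C NOR A)) OR NOT (NOT C NOR A)
De Morgan's: NOT(AND of terms) = OR of negations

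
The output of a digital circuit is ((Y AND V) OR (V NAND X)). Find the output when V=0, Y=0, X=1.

Substituting: ((0 AND 0) OR (0 NAND 1))
= 1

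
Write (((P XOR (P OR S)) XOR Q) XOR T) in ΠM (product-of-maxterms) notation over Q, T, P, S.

ΠM(0, 2, 3, 5, 9, 12, 14, 15) = (Q OR T OR P OR S) AND (Q OR T OR NOT P OR S) AND (Q OR T OR NOT P OR NOT S) AND (Q OR NOT T OR P OR NOT S) AND (NOT Q OR T OR P OR NOT S) AND (NOT Q OR NOT T OR P OR S) AND (NOT Q OR NOT T OR NOT P OR S) AND (NOT Q OR NOT T OR NOT P OR NOT S)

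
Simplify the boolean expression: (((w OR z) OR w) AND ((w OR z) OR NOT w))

By distribution ((E OR v) AND (E OR NOT v) = E):
= (w OR z)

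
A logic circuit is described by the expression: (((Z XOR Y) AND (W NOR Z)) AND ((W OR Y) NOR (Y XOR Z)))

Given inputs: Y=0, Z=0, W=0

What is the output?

Substituting: (((0 XOR 0) AND (0 NOR 0)) AND ((0 OR 0) NOR (0 XOR 0)))
= 0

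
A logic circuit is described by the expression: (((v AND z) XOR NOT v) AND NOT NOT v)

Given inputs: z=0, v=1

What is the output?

Substituting: (((1 AND 0) XOR NOT 1) AND NOT NOT 1)
= 0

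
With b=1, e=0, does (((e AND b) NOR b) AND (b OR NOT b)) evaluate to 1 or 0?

Substituting: (((0 AND 1) NOR 1) AND (1 OR NOT 1))
= 0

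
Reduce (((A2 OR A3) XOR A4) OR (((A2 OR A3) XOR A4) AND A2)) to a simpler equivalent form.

By absorption (E OR (E AND v) = E):
= ((A2 OR A3) XOR A4)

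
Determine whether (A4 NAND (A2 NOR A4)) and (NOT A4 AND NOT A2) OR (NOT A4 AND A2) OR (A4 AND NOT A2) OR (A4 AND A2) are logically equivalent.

Yes, they are equivalent — the two output columns agree on all 4 assignments:
A4 | A2 | Expression 1 | Expression 2
-------------------------------------
0 | 0 | 1 | 1
0 | 1 | 1 | 1
1 | 0 | 1 | 1
1 | 1 | 1 | 1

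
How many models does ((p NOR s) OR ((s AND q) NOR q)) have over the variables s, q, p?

Satisfying assignments: (0,0,0), (0,0,1), (0,1,0), (1,0,0), (1,0,1)
Count: 5 out of 8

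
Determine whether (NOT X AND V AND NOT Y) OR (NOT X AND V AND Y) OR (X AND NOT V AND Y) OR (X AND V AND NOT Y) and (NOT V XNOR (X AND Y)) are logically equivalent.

Yes, they are equivalent — the two output columns agree on all 8 assignments:
X | V | Y | Expression 1 | Expression 2
---------------------------------------
0 | 0 | 0 | 0 | 0
0 | 0 | 1 | 0 | 0
0 | 1 | 0 | 1 | 1
0 | 1 | 1 | 1 | 1
1 | 0 | 0 | 0 | 0
1 | 0 | 1 | 1 | 1
1 | 1 | 0 | 1 | 1
1 | 1 | 1 | 0 | 0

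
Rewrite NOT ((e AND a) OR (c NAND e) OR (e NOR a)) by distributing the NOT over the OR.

NOT (e AND a) AND NOT (c NAND e) AND NOT (e NOR a)
De Morgan's: NOT(OR of terms) = AND of negations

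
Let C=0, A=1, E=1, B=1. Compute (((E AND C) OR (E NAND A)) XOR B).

Substituting: (((1 AND 0) OR (1 NAND 1)) XOR 1)
= 1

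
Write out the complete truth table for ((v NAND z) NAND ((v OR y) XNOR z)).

v | y | z | Output
------------------
0 | 0 | 0 | 0
0 | 0 | 1 | 1
0 | 1 | 0 | 1
0 | 1 | 1 | 0
1 | 0 | 0 | 1
1 | 0 | 1 | 1
1 | 1 | 0 | 1
1 | 1 | 1 | 1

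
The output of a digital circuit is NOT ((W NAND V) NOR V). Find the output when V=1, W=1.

Substituting: NOT ((1 NAND 1) NOR 1)
= 1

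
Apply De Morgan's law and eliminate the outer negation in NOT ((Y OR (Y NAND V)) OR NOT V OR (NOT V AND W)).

NOT (Y OR (Y NAND V)) AND V AND NOT (NOT V AND W)
De Morgan's: NOT(OR of terms) = AND of negations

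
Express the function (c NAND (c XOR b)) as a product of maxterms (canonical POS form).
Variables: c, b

ΠM(2) = (NOT c OR b)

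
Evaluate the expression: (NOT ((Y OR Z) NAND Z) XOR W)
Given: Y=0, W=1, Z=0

Substituting: (NOT ((0 OR 0) NAND 0) XOR 1)
= 1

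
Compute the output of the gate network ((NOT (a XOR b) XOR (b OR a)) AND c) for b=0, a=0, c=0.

Substituting: ((NOT (0 XOR 0) XOR (0 OR 0)) AND 0)
= 0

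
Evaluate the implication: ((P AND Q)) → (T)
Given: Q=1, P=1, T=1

Antecedent ((P AND Q)) = 1; consequent (T) = 1.
1 → 1 = 1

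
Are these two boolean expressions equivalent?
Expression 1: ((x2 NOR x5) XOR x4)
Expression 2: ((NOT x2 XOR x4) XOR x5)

No. Counterexample: with x4=0, x5=1, x2=1, Expression 1 = 0 but Expression 2 = 1.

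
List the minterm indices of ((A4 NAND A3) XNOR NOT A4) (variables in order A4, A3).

Σm(0, 1, 3) = (NOT A4 AND NOT A3) OR (NOT A4 AND A3) OR (A4 AND A3)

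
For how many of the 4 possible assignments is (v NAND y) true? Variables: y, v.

Satisfying assignments: (0,0), (0,1), (1,0)
Count: 3 out of 4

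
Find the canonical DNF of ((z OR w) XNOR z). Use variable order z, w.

(NOT z AND NOT w) OR (z AND NOT w) OR (z AND w)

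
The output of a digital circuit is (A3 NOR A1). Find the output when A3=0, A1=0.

Substituting: (0 NOR 0)
= 1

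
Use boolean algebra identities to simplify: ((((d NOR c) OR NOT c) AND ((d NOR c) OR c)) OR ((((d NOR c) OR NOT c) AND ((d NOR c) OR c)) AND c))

By absorption (E OR (E AND v) = E) then distribution ((E OR v) AND (E OR NOT v) = E):
= (d NOR c)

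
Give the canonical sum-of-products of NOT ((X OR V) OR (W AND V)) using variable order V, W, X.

Σm(0, 2) = (NOT V AND NOT W AND NOT X) OR (NOT V AND W AND NOT X)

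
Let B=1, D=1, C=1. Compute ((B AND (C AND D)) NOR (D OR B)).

Substituting: ((1 AND (1 AND 1)) NOR (1 OR 1))
= 0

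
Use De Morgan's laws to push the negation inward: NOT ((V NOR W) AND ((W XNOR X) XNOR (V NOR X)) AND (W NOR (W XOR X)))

NOT (V NOR W) OR NOT ((W XNOR X) XNOR (V NOR X)) OR NOT (W NOR (W XOR X))
De Morgan's: NOT(AND of terms) = OR of negations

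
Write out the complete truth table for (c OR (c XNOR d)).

d | c | Output
--------------
0 | 0 | 1
0 | 1 | 1
1 | 0 | 0
1 | 1 | 1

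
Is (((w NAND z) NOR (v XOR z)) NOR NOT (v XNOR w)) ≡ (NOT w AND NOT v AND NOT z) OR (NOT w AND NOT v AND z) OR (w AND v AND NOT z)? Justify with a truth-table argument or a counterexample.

Yes, they are equivalent — the two output columns agree on all 8 assignments:
w | v | z | Expression 1 | Expression 2
---------------------------------------
0 | 0 | 0 | 1 | 1
0 | 0 | 1 | 1 | 1
0 | 1 | 0 | 0 | 0
0 | 1 | 1 | 0 | 0
1 | 0 | 0 | 0 | 0
1 | 0 | 1 | 0 | 0
1 | 1 | 0 | 1 | 1
1 | 1 | 1 | 0 | 0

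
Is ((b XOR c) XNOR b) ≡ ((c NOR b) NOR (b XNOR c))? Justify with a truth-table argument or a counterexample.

No. Counterexample: with c=0, b=0, Expression 1 = 1 but Expression 2 = 0.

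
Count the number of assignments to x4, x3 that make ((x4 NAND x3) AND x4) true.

Satisfying assignments: (1,0)
Count: 1 out of 4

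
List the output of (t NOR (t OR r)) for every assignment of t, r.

t | r | Output
--------------
0 | 0 | 1
0 | 1 | 0
1 | 0 | 0
1 | 1 | 0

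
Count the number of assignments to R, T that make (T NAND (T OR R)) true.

Satisfying assignments: (0,0), (1,0)
Count: 2 out of 4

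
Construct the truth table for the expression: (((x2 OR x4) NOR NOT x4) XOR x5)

x5 | x2 | x4 | Output
---------------------
0 | 0 | 0 | 0
0 | 0 | 1 | 0
0 | 1 | 0 | 0
0 | 1 | 1 | 0
1 | 0 | 0 | 1
1 | 0 | 1 | 1
1 | 1 | 0 | 1
1 | 1 | 1 | 1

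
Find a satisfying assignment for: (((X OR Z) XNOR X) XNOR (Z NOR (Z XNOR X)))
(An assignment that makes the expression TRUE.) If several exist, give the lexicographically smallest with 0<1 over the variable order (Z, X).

Z=0, X=1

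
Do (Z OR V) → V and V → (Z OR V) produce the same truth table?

No, Converse is not equivalent to original (counterexample: V=0, Z=1)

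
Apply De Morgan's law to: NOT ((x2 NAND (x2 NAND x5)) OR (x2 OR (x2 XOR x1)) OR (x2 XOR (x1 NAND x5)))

NOT (x2 NAND (x2 NAND x5)) AND NOT (x2 OR (x2 XOR x1)) AND NOT (x2 XOR (x1 NAND x5))
De Morgan's: NOT(OR of terms) = AND of negations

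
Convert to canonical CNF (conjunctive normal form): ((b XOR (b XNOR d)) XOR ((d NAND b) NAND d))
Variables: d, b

(d OR b) AND (d OR NOT b) AND (NOT d OR b)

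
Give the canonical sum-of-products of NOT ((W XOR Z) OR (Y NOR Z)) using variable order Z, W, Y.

Σm(1, 6, 7) = (NOT Z AND NOT W AND Y) OR (Z AND W AND NOT Y) OR (Z AND W AND Y)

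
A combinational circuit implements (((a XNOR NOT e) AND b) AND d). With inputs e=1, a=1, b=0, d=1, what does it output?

Substituting: (((1 XNOR NOT 1) AND 0) AND 1)
= 0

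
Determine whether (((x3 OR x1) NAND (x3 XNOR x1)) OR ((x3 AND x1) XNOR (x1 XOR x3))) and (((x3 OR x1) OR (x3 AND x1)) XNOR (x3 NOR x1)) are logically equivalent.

No. Counterexample: with x3=0, x1=0, Expression 1 = 1 but Expression 2 = 0.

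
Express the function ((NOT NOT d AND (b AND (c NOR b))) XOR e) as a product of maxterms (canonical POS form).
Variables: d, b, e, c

ΠM(0, 1, 4, 5, 8, 9, 12, 13) = (d OR b OR e OR c) AND (d OR b OR e OR NOT c) AND (d OR NOT b OR e OR c) AND (d OR NOT b OR e OR NOT c) AND (NOT d OR b OR e OR c) AND (NOT d OR b OR e OR NOT c) AND (NOT d OR NOT b OR e OR c) AND (NOT d OR NOT b OR e OR NOT c)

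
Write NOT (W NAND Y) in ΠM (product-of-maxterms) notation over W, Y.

ΠM(0, 1, 2) = (W OR Y) AND (W OR NOT Y) AND (NOT W OR Y)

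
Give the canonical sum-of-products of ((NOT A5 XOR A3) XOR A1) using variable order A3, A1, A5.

Σm(0, 3, 5, 6) = (NOT A3 AND NOT A1 AND NOT A5) OR (NOT A3 AND A1 AND A5) OR (A3 AND NOT A1 AND A5) OR (A3 AND A1 AND NOT A5)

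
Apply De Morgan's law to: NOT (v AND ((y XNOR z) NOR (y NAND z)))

NOT v OR NOT ((y XNOR z) NOR (y NAND z))
De Morgan's: NOT(AND of terms) = OR of negations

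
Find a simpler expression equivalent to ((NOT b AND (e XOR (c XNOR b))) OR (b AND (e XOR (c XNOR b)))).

By distribution ((E AND v) OR (E AND NOT v) = E):
= (e XOR (c XNOR b))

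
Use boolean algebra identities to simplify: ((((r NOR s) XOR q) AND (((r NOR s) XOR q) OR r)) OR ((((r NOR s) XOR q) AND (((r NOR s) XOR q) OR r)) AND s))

By absorption (E OR (E AND v) = E) then absorption (E AND (E OR v) = E):
= ((r NOR s) XOR q)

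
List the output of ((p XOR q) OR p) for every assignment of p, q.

p | q | Output
--------------
0 | 0 | 0
0 | 1 | 1
1 | 0 | 1
1 | 1 | 1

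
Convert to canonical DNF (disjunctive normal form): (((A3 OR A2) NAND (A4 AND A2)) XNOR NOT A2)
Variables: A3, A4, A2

(NOT A3 AND NOT A4 AND NOT A2) OR (NOT A3 AND A4 AND NOT A2) OR (NOT A3 AND A4 AND A2) OR (A3 AND NOT A4 AND NOT A2) OR (A3 AND A4 AND NOT A2) OR (A3 AND A4 AND A2)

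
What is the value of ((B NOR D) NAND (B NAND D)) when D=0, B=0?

Substituting: ((0 NOR 0) NAND (0 NAND 0))
= 0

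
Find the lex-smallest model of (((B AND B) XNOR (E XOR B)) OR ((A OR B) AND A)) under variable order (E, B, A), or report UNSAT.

E=0, B=0, A=0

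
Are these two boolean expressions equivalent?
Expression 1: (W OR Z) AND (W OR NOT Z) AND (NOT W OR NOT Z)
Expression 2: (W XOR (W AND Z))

Yes, they are equivalent — the two output columns agree on all 4 assignments:
W | Z | Expression 1 | Expression 2
-----------------------------------
0 | 0 | 0 | 0
0 | 1 | 0 | 0
1 | 0 | 1 | 1
1 | 1 | 0 | 0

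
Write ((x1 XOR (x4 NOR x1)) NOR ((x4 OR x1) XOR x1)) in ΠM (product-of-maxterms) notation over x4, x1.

ΠM(0, 1, 2, 3) = (x4 OR x1) AND (x4 OR NOT x1) AND (NOT x4 OR x1) AND (NOT x4 OR NOT x1)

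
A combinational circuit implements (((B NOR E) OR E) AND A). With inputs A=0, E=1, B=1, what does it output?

Substituting: (((1 NOR 1) OR 1) AND 0)
= 0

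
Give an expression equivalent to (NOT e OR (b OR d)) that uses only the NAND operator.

(((e NAND e) NAND (e NAND e)) NAND (((b NAND b) NAND (d NAND d)) NAND ((b NAND b) NAND (d NAND d))))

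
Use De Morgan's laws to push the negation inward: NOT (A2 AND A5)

NOT A2 OR NOT A5
De Morgan's: NOT(AND of terms) = OR of negations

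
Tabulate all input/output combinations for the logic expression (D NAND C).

C | D | Output
--------------
0 | 0 | 1
0 | 1 | 1
1 | 0 | 1
1 | 1 | 0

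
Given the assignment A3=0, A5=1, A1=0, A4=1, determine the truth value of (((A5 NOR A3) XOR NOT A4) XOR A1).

Substituting: (((1 NOR 0) XOR NOT 1) XOR 0)
= 0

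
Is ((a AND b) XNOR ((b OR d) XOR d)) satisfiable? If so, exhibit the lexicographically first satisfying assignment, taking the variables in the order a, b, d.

a=0, b=0, d=0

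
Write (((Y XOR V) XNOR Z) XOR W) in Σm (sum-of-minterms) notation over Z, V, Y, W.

Σm(0, 3, 5, 6, 9, 10, 12, 15) = (NOT Z AND NOT V AND NOT Y AND NOT W) OR (NOT Z AND NOT V AND Y AND W) OR (NOT Z AND V AND NOT Y AND W) OR (NOT Z AND V AND Y AND NOT W) OR (Z AND NOT V AND NOT Y AND W) OR (Z AND NOT V AND Y AND NOT W) OR (Z AND V AND NOT Y AND NOT W) OR (Z AND V AND Y AND W)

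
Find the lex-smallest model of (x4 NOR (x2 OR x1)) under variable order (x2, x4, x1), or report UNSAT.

x2=0, x4=0, x1=0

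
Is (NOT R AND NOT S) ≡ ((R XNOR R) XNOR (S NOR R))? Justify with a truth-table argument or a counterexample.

Yes, they are equivalent — the two output columns agree on all 4 assignments:
R | S | Expression 1 | Expression 2
-----------------------------------
0 | 0 | 1 | 1
0 | 1 | 0 | 0
1 | 0 | 0 | 0
1 | 1 | 0 | 0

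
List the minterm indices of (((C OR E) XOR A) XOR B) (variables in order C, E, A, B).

Σm(1, 2, 4, 7, 8, 11, 12, 15) = (NOT C AND NOT E AND NOT A AND B) OR (NOT C AND NOT E AND A AND NOT B) OR (NOT C AND E AND NOT A AND NOT B) OR (NOT C AND E AND A AND B) OR (C AND NOT E AND NOT A AND NOT B) OR (C AND NOT E AND A AND B) OR (C AND E AND NOT A AND NOT B) OR (C AND E AND A AND B)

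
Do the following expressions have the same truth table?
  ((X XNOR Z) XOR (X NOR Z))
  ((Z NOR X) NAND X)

No. Counterexample: with X=0, Z=0, Expression 1 = 0 but Expression 2 = 1.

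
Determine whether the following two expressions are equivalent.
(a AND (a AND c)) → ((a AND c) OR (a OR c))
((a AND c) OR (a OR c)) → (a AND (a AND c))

No, Converse is not equivalent to original (counterexample: a=0, c=1)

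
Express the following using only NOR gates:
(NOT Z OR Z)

(((Z NOR Z) NOR Z) NOR ((Z NOR Z) NOR Z))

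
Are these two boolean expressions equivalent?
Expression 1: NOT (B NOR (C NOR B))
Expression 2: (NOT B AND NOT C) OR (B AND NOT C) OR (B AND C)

Yes, they are equivalent — the two output columns agree on all 4 assignments:
B | C | Expression 1 | Expression 2
-----------------------------------
0 | 0 | 1 | 1
0 | 1 | 0 | 0
1 | 0 | 1 | 1
1 | 1 | 1 | 1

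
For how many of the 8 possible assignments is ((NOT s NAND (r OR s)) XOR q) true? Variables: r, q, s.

Satisfying assignments: (0,0,0), (0,0,1), (1,0,1), (1,1,0)
Count: 4 out of 8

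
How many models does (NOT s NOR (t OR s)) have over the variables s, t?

No assignment satisfies the expression.
Count: 0 out of 4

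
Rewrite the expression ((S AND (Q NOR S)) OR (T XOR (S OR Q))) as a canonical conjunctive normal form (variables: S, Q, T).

(S OR Q OR T) AND (S OR NOT Q OR NOT T) AND (NOT S OR Q OR NOT T) AND (NOT S OR NOT Q OR NOT T)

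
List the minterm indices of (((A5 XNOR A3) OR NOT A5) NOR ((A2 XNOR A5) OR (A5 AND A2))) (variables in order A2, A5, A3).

Σm(2) = (NOT A2 AND A5 AND NOT A3)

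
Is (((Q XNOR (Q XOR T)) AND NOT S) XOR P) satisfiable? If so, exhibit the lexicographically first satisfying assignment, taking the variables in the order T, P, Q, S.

T=0, P=0, Q=0, S=0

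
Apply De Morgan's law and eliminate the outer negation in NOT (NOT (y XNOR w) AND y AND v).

(y XNOR w) OR NOT y OR NOT v
De Morgan's: NOT(AND of terms) = OR of negations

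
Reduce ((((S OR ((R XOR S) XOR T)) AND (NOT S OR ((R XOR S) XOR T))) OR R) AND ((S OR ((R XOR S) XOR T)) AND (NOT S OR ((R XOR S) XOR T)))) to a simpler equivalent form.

By absorption (E AND (E OR v) = E) then distribution ((E OR v) AND (E OR NOT v) = E):
= ((R XOR S) XOR T)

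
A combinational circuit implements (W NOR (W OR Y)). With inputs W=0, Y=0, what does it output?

Substituting: (0 NOR (0 OR 0))
= 1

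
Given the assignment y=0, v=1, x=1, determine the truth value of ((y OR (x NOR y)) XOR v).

Substituting: ((0 OR (1 NOR 0)) XOR 1)
= 1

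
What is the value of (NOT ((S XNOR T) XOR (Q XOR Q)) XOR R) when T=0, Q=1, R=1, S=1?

Substituting: (NOT ((1 XNOR 0) XOR (1 XOR 1)) XOR 1)
= 0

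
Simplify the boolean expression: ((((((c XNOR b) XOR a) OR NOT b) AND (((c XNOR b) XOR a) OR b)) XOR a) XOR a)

By XOR self-cancellation ((E XOR v) XOR v = E) then distribution ((E OR v) AND (E OR NOT v) = E):
= ((c XNOR b) XOR a)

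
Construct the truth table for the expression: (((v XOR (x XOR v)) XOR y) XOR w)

y | v | w | x | Output
----------------------
0 | 0 | 0 | 0 | 0
0 | 0 | 0 | 1 | 1
0 | 0 | 1 | 0 | 1
0 | 0 | 1 | 1 | 0
0 | 1 | 0 | 0 | 0
0 | 1 | 0 | 1 | 1
0 | 1 | 1 | 0 | 1
0 | 1 | 1 | 1 | 0
1 | 0 | 0 | 0 | 1
1 | 0 | 0 | 1 | 0
1 | 0 | 1 | 0 | 0
1 | 0 | 1 | 1 | 1
1 | 1 | 0 | 0 | 1
1 | 1 | 0 | 1 | 0
1 | 1 | 1 | 0 | 0
1 | 1 | 1 | 1 | 1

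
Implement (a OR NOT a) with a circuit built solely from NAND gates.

((a NAND a) NAND ((a NAND a) NAND (a NAND a)))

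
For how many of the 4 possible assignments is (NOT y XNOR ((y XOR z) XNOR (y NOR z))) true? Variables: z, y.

Satisfying assignments: (0,1)
Count: 1 out of 4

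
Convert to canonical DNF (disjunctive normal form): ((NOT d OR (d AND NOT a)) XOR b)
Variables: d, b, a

(NOT d AND NOT b AND NOT a) OR (NOT d AND NOT b AND a) OR (d AND NOT b AND NOT a) OR (d AND b AND a)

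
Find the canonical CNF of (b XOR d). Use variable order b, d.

(b OR d) AND (NOT b OR NOT d)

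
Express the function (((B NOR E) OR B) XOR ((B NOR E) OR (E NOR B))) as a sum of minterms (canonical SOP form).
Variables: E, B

Σm(1, 3) = (NOT E AND B) OR (E AND B)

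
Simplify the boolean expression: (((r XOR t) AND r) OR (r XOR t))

By absorption (E OR (E AND v) = E):
= (r XOR t)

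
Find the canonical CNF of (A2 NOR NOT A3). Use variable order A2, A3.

(A2 OR A3) AND (NOT A2 OR A3) AND (NOT A2 OR NOT A3)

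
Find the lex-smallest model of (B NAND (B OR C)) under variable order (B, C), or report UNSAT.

B=0, C=0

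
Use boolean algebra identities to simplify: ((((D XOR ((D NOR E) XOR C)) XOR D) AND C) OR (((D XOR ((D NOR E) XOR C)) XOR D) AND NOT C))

By distribution ((E AND v) OR (E AND NOT v) = E) then XOR self-cancellation ((E XOR v) XOR v = E):
= ((D NOR E) XOR C)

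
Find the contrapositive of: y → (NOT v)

Contrapositive: v → NOT y
Note: A statement and its contrapositive are logically equivalent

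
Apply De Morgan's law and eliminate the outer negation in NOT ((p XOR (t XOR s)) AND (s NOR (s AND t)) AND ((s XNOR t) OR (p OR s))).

NOT (p XOR (t XOR s)) OR NOT (s NOR (s AND t)) OR NOT ((s XNOR t) OR (p OR s))
De Morgan's: NOT(AND of terms) = OR of negations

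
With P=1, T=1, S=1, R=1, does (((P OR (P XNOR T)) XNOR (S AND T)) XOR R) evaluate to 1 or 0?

Substituting: (((1 OR (1 XNOR 1)) XNOR (1 AND 1)) XOR 1)
= 0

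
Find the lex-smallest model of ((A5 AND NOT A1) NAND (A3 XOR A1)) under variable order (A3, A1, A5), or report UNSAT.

A3=0, A1=0, A5=0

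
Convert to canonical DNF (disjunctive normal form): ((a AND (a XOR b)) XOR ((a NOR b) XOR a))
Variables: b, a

(NOT b AND NOT a) OR (b AND a)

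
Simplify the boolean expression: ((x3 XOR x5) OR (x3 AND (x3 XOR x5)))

By absorption (E OR (E AND v) = E):
= (x3 XOR x5)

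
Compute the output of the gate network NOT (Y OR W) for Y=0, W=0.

Substituting: NOT (0 OR 0)
= 1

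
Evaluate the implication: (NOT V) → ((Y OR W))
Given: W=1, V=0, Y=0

Antecedent (NOT V) = 1; consequent ((Y OR W)) = 1.
1 → 1 = 1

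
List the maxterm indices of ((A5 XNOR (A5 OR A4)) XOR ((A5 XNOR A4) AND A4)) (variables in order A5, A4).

ΠM(1, 3) = (A5 OR NOT A4) AND (NOT A5 OR NOT A4)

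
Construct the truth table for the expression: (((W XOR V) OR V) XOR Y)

Y | W | V | Output
------------------
0 | 0 | 0 | 0
0 | 0 | 1 | 1
0 | 1 | 0 | 1
0 | 1 | 1 | 1
1 | 0 | 0 | 1
1 | 0 | 1 | 0
1 | 1 | 0 | 0
1 | 1 | 1 | 0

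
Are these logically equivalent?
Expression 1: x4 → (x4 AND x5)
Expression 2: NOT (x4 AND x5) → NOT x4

Yes, Contrapositive is always equivalent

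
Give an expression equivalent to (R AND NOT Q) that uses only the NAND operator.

((R NAND (Q NAND Q)) NAND (R NAND (Q NAND Q)))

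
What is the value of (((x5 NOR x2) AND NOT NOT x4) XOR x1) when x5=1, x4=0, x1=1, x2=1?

Substituting: (((1 NOR 1) AND NOT NOT 0) XOR 1)
= 1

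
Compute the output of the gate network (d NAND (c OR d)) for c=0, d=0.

Substituting: (0 NAND (0 OR 0))
= 1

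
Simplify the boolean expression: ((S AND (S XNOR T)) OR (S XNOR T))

By absorption (E OR (E AND v) = E):
= (S XNOR T)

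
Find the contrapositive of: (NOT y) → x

Contrapositive: NOT x → y
Note: A statement and its contrapositive are logically equivalent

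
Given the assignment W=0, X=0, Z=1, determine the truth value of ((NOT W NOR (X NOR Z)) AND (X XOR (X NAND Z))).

Substituting: ((NOT 0 NOR (0 NOR 1)) AND (0 XOR (0 NAND 1)))
= 0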